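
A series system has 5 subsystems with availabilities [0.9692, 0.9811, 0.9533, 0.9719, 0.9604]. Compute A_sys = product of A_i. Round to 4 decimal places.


Subsystems: [0.9692, 0.9811, 0.9533, 0.9719, 0.9604]
After subsystem 1 (A=0.9692): product = 0.9692
After subsystem 2 (A=0.9811): product = 0.9509
After subsystem 3 (A=0.9533): product = 0.9065
After subsystem 4 (A=0.9719): product = 0.881
After subsystem 5 (A=0.9604): product = 0.8461
A_sys = 0.8461

0.8461


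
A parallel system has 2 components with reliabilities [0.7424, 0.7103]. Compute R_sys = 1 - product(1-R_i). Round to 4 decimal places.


Components: [0.7424, 0.7103]
(1 - 0.7424) = 0.2576, running product = 0.2576
(1 - 0.7103) = 0.2897, running product = 0.0746
Product of (1-R_i) = 0.0746
R_sys = 1 - 0.0746 = 0.9254

0.9254


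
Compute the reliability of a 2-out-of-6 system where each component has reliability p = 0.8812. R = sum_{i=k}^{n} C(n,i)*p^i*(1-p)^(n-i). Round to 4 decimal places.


k = 2, n = 6, p = 0.8812
i=2: C(6,2)=15 * 0.8812^2 * 0.1188^4 = 0.0023
i=3: C(6,3)=20 * 0.8812^3 * 0.1188^3 = 0.0229
i=4: C(6,4)=15 * 0.8812^4 * 0.1188^2 = 0.1277
i=5: C(6,5)=6 * 0.8812^5 * 0.1188^1 = 0.3787
i=6: C(6,6)=1 * 0.8812^6 * 0.1188^0 = 0.4682
R = sum of terms = 0.9999

0.9999


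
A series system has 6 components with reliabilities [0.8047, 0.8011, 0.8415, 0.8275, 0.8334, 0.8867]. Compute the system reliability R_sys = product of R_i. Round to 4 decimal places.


Components: [0.8047, 0.8011, 0.8415, 0.8275, 0.8334, 0.8867]
After component 1 (R=0.8047): product = 0.8047
After component 2 (R=0.8011): product = 0.6446
After component 3 (R=0.8415): product = 0.5425
After component 4 (R=0.8275): product = 0.4489
After component 5 (R=0.8334): product = 0.3741
After component 6 (R=0.8867): product = 0.3317
R_sys = 0.3317

0.3317


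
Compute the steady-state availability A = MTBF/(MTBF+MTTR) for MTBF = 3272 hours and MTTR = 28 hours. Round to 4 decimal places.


MTBF = 3272
MTTR = 28
MTBF + MTTR = 3300
A = 3272 / 3300
A = 0.9915

0.9915


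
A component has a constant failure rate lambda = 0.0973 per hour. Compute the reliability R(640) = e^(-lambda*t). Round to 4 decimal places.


lambda = 0.0973
t = 640
lambda * t = 62.272
R(t) = e^(-62.272)
R(t) = 0.0

0.0


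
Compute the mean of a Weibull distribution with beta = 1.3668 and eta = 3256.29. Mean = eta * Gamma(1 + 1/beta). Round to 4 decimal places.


beta = 1.3668, eta = 3256.29
1/beta = 0.7316
1 + 1/beta = 1.7316
Gamma(1.7316) = 0.915
Mean = 3256.29 * 0.915
Mean = 2979.5498

2979.5498


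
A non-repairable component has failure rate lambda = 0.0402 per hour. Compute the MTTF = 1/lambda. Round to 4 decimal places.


lambda = 0.0402
MTTF = 1 / 0.0402
MTTF = 24.8756

24.8756


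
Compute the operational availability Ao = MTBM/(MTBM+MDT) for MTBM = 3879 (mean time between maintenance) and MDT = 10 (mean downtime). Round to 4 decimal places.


MTBM = 3879
MDT = 10
MTBM + MDT = 3889
Ao = 3879 / 3889
Ao = 0.9974

0.9974


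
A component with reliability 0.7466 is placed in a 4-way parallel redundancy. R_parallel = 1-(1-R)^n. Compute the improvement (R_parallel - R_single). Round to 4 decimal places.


R_single = 0.7466, n = 4
1 - R_single = 0.2534
(1 - R_single)^n = 0.2534^4 = 0.0041
R_parallel = 1 - 0.0041 = 0.9959
Improvement = 0.9959 - 0.7466
Improvement = 0.2493

0.2493


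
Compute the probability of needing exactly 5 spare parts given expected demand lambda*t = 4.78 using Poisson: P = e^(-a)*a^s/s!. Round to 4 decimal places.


a = 4.78, s = 5
e^(-a) = e^(-4.78) = 0.0084
a^s = 4.78^5 = 2495.396
s! = 120
P = 0.0084 * 2495.396 / 120
P = 0.1746

0.1746


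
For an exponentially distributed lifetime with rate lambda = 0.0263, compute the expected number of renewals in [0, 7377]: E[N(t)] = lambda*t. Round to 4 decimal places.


lambda = 0.0263
t = 7377
E[N(t)] = lambda * t
E[N(t)] = 0.0263 * 7377
E[N(t)] = 194.0151

194.0151


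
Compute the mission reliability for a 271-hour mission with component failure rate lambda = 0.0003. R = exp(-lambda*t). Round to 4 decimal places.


lambda = 0.0003
mission_time = 271
lambda * t = 0.0003 * 271 = 0.0813
R = exp(-0.0813)
R = 0.9219

0.9219


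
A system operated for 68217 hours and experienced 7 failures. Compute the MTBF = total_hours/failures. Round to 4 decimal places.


total_hours = 68217
failures = 7
MTBF = 68217 / 7
MTBF = 9745.2857

9745.2857


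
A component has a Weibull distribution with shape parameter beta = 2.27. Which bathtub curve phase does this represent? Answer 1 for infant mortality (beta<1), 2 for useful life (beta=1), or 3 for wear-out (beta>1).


beta = 2.27
Compare beta to 1:
beta < 1 => infant mortality (phase 1)
beta = 1 => useful life (phase 2)
beta > 1 => wear-out (phase 3)
Since beta = 2.27, this is wear-out (increasing failure rate)
Phase = 3

3


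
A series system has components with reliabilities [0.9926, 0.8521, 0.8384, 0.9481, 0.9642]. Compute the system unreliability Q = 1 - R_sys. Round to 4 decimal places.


Components: [0.9926, 0.8521, 0.8384, 0.9481, 0.9642]
After component 1: product = 0.9926
After component 2: product = 0.8458
After component 3: product = 0.7091
After component 4: product = 0.6723
After component 5: product = 0.6482
R_sys = 0.6482
Q = 1 - 0.6482 = 0.3518

0.3518


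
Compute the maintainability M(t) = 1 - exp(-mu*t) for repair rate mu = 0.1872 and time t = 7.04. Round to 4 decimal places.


mu = 0.1872, t = 7.04
mu * t = 0.1872 * 7.04 = 1.3179
exp(-1.3179) = 0.2677
M(t) = 1 - 0.2677
M(t) = 0.7323

0.7323


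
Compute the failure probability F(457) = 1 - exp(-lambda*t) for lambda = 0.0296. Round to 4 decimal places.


lambda = 0.0296, t = 457
lambda * t = 13.5272
exp(-13.5272) = 0.0
F(t) = 1 - 0.0
F(t) = 1.0

1.0


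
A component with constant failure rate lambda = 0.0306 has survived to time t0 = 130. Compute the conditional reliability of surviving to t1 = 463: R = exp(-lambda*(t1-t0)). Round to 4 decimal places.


lambda = 0.0306
t0 = 130, t1 = 463
t1 - t0 = 333
lambda * (t1-t0) = 0.0306 * 333 = 10.1898
R = exp(-10.1898)
R = 0.0

0.0


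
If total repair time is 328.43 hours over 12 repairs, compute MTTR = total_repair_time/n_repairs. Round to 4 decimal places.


total_repair_time = 328.43
n_repairs = 12
MTTR = 328.43 / 12
MTTR = 27.3692

27.3692


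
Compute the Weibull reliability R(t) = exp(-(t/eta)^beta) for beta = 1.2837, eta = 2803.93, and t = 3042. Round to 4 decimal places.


beta = 1.2837, eta = 2803.93, t = 3042
t/eta = 3042 / 2803.93 = 1.0849
(t/eta)^beta = 1.0849^1.2837 = 1.1103
R(t) = exp(-1.1103)
R(t) = 0.3295

0.3295


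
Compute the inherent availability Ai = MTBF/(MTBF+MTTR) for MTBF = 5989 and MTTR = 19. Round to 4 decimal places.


MTBF = 5989
MTTR = 19
MTBF + MTTR = 6008
Ai = 5989 / 6008
Ai = 0.9968

0.9968


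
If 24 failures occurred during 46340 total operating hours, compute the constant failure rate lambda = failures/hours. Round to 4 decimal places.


failures = 24
total_hours = 46340
lambda = 24 / 46340
lambda = 0.0005

0.0005


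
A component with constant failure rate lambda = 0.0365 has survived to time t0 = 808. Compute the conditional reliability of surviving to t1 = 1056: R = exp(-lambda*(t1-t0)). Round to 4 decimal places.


lambda = 0.0365
t0 = 808, t1 = 1056
t1 - t0 = 248
lambda * (t1-t0) = 0.0365 * 248 = 9.052
R = exp(-9.052)
R = 0.0001

0.0001


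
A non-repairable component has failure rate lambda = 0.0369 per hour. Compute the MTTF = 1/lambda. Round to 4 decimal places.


lambda = 0.0369
MTTF = 1 / 0.0369
MTTF = 27.1003

27.1003


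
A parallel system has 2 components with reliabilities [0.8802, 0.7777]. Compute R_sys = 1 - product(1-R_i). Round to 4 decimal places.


Components: [0.8802, 0.7777]
(1 - 0.8802) = 0.1198, running product = 0.1198
(1 - 0.7777) = 0.2223, running product = 0.0266
Product of (1-R_i) = 0.0266
R_sys = 1 - 0.0266 = 0.9734

0.9734


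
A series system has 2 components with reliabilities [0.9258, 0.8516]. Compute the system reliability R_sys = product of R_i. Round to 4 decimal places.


Components: [0.9258, 0.8516]
After component 1 (R=0.9258): product = 0.9258
After component 2 (R=0.8516): product = 0.7884
R_sys = 0.7884

0.7884


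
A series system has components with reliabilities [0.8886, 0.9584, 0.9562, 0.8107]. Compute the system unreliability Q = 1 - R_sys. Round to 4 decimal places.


Components: [0.8886, 0.9584, 0.9562, 0.8107]
After component 1: product = 0.8886
After component 2: product = 0.8516
After component 3: product = 0.8143
After component 4: product = 0.6602
R_sys = 0.6602
Q = 1 - 0.6602 = 0.3398

0.3398


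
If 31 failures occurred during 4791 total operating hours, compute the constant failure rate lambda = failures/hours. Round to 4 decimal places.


failures = 31
total_hours = 4791
lambda = 31 / 4791
lambda = 0.0065

0.0065


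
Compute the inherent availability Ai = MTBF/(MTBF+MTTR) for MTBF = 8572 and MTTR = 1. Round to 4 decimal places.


MTBF = 8572
MTTR = 1
MTBF + MTTR = 8573
Ai = 8572 / 8573
Ai = 0.9999

0.9999


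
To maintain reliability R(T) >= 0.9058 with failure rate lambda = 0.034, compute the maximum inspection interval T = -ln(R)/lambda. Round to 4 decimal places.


R_target = 0.9058
lambda = 0.034
-ln(0.9058) = 0.0989
T = 0.0989 / 0.034
T = 2.9099

2.9099


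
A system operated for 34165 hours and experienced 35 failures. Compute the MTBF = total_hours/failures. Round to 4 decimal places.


total_hours = 34165
failures = 35
MTBF = 34165 / 35
MTBF = 976.1429

976.1429


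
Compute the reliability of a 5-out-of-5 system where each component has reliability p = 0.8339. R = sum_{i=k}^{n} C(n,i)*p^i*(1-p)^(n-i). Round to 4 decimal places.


k = 5, n = 5, p = 0.8339
i=5: C(5,5)=1 * 0.8339^5 * 0.1661^0 = 0.4032
R = sum of terms = 0.4032

0.4032


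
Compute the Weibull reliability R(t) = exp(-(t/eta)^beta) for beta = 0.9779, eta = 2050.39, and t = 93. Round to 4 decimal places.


beta = 0.9779, eta = 2050.39, t = 93
t/eta = 93 / 2050.39 = 0.0454
(t/eta)^beta = 0.0454^0.9779 = 0.0486
R(t) = exp(-0.0486)
R(t) = 0.9526

0.9526


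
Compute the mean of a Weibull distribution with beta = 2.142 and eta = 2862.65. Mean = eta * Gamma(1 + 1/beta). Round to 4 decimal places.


beta = 2.142, eta = 2862.65
1/beta = 0.4669
1 + 1/beta = 1.4669
Gamma(1.4669) = 0.8856
Mean = 2862.65 * 0.8856
Mean = 2535.2054

2535.2054


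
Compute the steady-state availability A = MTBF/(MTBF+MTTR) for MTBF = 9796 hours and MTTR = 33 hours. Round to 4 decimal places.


MTBF = 9796
MTTR = 33
MTBF + MTTR = 9829
A = 9796 / 9829
A = 0.9966

0.9966


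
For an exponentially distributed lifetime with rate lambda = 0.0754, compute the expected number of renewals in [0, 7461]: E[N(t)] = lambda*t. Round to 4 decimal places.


lambda = 0.0754
t = 7461
E[N(t)] = lambda * t
E[N(t)] = 0.0754 * 7461
E[N(t)] = 562.5594

562.5594


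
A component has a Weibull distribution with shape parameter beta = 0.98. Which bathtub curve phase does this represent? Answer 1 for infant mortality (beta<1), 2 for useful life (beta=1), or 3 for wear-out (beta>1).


beta = 0.98
Compare beta to 1:
beta < 1 => infant mortality (phase 1)
beta = 1 => useful life (phase 2)
beta > 1 => wear-out (phase 3)
Since beta = 0.98, this is infant mortality (decreasing failure rate)
Phase = 1

1


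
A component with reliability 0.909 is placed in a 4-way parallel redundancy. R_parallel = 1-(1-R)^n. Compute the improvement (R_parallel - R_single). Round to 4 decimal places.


R_single = 0.909, n = 4
1 - R_single = 0.091
(1 - R_single)^n = 0.091^4 = 0.0001
R_parallel = 1 - 0.0001 = 0.9999
Improvement = 0.9999 - 0.909
Improvement = 0.0909

0.0909


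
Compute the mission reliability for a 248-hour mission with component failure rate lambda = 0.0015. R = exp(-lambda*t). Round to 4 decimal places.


lambda = 0.0015
mission_time = 248
lambda * t = 0.0015 * 248 = 0.372
R = exp(-0.372)
R = 0.6894

0.6894


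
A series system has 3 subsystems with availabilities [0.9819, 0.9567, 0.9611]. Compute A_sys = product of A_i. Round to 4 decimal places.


Subsystems: [0.9819, 0.9567, 0.9611]
After subsystem 1 (A=0.9819): product = 0.9819
After subsystem 2 (A=0.9567): product = 0.9394
After subsystem 3 (A=0.9611): product = 0.9028
A_sys = 0.9028

0.9028


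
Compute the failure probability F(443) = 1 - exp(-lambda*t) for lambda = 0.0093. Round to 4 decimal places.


lambda = 0.0093, t = 443
lambda * t = 4.1199
exp(-4.1199) = 0.0162
F(t) = 1 - 0.0162
F(t) = 0.9838

0.9838


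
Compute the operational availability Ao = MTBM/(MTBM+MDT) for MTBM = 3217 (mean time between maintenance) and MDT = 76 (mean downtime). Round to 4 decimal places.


MTBM = 3217
MDT = 76
MTBM + MDT = 3293
Ao = 3217 / 3293
Ao = 0.9769

0.9769


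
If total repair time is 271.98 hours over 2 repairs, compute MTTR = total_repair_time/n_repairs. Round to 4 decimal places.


total_repair_time = 271.98
n_repairs = 2
MTTR = 271.98 / 2
MTTR = 135.99

135.99


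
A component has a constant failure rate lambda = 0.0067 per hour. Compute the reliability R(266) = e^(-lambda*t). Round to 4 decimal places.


lambda = 0.0067
t = 266
lambda * t = 1.7822
R(t) = e^(-1.7822)
R(t) = 0.1683

0.1683


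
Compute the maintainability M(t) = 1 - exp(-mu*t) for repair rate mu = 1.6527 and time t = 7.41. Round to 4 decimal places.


mu = 1.6527, t = 7.41
mu * t = 1.6527 * 7.41 = 12.2465
exp(-12.2465) = 0.0
M(t) = 1 - 0.0
M(t) = 1.0

1.0


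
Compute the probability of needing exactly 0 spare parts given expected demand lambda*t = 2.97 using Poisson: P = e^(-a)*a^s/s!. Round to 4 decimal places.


a = 2.97, s = 0
e^(-a) = e^(-2.97) = 0.0513
a^s = 2.97^0 = 1.0
s! = 1
P = 0.0513 * 1.0 / 1
P = 0.0513

0.0513


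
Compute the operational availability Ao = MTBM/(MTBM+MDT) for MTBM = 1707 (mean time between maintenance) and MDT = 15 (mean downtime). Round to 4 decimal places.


MTBM = 1707
MDT = 15
MTBM + MDT = 1722
Ao = 1707 / 1722
Ao = 0.9913

0.9913


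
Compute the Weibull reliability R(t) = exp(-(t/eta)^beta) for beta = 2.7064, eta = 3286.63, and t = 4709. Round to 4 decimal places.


beta = 2.7064, eta = 3286.63, t = 4709
t/eta = 4709 / 3286.63 = 1.4328
(t/eta)^beta = 1.4328^2.7064 = 2.6465
R(t) = exp(-2.6465)
R(t) = 0.0709

0.0709


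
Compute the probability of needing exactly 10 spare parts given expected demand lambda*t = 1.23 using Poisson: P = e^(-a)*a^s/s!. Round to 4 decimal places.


a = 1.23, s = 10
e^(-a) = e^(-1.23) = 0.2923
a^s = 1.23^10 = 7.9259
s! = 3628800
P = 0.2923 * 7.9259 / 3628800
P = 0.0

0.0


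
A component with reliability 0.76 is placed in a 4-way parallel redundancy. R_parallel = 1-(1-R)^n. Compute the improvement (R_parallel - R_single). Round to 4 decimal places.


R_single = 0.76, n = 4
1 - R_single = 0.24
(1 - R_single)^n = 0.24^4 = 0.0033
R_parallel = 1 - 0.0033 = 0.9967
Improvement = 0.9967 - 0.76
Improvement = 0.2367

0.2367


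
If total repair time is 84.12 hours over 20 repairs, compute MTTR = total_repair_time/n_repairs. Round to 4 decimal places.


total_repair_time = 84.12
n_repairs = 20
MTTR = 84.12 / 20
MTTR = 4.206

4.206


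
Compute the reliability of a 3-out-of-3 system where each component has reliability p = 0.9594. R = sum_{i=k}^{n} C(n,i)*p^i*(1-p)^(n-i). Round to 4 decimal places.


k = 3, n = 3, p = 0.9594
i=3: C(3,3)=1 * 0.9594^3 * 0.0406^0 = 0.8831
R = sum of terms = 0.8831

0.8831


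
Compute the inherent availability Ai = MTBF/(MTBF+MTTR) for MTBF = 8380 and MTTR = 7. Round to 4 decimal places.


MTBF = 8380
MTTR = 7
MTBF + MTTR = 8387
Ai = 8380 / 8387
Ai = 0.9992

0.9992


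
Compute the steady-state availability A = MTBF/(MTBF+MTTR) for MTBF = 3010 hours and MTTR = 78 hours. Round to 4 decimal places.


MTBF = 3010
MTTR = 78
MTBF + MTTR = 3088
A = 3010 / 3088
A = 0.9747

0.9747


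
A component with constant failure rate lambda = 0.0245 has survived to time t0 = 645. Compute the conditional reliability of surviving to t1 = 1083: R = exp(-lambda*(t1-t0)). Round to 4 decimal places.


lambda = 0.0245
t0 = 645, t1 = 1083
t1 - t0 = 438
lambda * (t1-t0) = 0.0245 * 438 = 10.731
R = exp(-10.731)
R = 0.0

0.0


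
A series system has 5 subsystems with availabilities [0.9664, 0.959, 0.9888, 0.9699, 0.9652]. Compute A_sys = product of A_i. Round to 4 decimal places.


Subsystems: [0.9664, 0.959, 0.9888, 0.9699, 0.9652]
After subsystem 1 (A=0.9664): product = 0.9664
After subsystem 2 (A=0.959): product = 0.9268
After subsystem 3 (A=0.9888): product = 0.9164
After subsystem 4 (A=0.9699): product = 0.8888
After subsystem 5 (A=0.9652): product = 0.8579
A_sys = 0.8579

0.8579


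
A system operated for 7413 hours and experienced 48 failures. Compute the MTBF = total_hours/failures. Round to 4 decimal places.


total_hours = 7413
failures = 48
MTBF = 7413 / 48
MTBF = 154.4375

154.4375


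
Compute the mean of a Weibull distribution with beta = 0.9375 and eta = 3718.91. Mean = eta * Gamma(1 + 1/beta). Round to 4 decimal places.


beta = 0.9375, eta = 3718.91
1/beta = 1.0667
1 + 1/beta = 2.0667
Gamma(2.0667) = 1.03
Mean = 3718.91 * 1.03
Mean = 3830.6322

3830.6322


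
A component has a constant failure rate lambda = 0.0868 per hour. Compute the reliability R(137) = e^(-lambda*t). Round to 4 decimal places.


lambda = 0.0868
t = 137
lambda * t = 11.8916
R(t) = e^(-11.8916)
R(t) = 0.0

0.0


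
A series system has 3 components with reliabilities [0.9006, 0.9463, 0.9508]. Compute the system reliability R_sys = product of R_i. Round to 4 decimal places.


Components: [0.9006, 0.9463, 0.9508]
After component 1 (R=0.9006): product = 0.9006
After component 2 (R=0.9463): product = 0.8522
After component 3 (R=0.9508): product = 0.8103
R_sys = 0.8103

0.8103


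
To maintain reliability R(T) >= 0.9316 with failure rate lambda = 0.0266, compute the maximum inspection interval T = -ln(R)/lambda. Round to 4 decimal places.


R_target = 0.9316
lambda = 0.0266
-ln(0.9316) = 0.0709
T = 0.0709 / 0.0266
T = 2.6636

2.6636


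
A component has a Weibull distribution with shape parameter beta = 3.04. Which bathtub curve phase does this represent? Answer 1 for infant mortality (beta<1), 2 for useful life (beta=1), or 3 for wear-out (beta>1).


beta = 3.04
Compare beta to 1:
beta < 1 => infant mortality (phase 1)
beta = 1 => useful life (phase 2)
beta > 1 => wear-out (phase 3)
Since beta = 3.04, this is wear-out (increasing failure rate)
Phase = 3

3


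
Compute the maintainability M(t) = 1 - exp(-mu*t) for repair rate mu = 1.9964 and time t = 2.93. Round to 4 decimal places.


mu = 1.9964, t = 2.93
mu * t = 1.9964 * 2.93 = 5.8495
exp(-5.8495) = 0.0029
M(t) = 1 - 0.0029
M(t) = 0.9971

0.9971


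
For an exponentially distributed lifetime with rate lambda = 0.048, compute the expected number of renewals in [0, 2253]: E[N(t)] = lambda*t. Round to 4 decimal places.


lambda = 0.048
t = 2253
E[N(t)] = lambda * t
E[N(t)] = 0.048 * 2253
E[N(t)] = 108.144

108.144


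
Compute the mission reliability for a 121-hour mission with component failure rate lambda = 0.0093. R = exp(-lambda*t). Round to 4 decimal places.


lambda = 0.0093
mission_time = 121
lambda * t = 0.0093 * 121 = 1.1253
R = exp(-1.1253)
R = 0.3246

0.3246


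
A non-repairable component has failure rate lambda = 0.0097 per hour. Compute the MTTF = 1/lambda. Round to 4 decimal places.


lambda = 0.0097
MTTF = 1 / 0.0097
MTTF = 103.0928

103.0928


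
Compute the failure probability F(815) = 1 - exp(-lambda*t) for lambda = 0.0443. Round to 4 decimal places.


lambda = 0.0443, t = 815
lambda * t = 36.1045
exp(-36.1045) = 0.0
F(t) = 1 - 0.0
F(t) = 1.0

1.0


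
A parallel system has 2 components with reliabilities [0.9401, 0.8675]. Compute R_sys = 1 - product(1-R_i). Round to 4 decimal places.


Components: [0.9401, 0.8675]
(1 - 0.9401) = 0.0599, running product = 0.0599
(1 - 0.8675) = 0.1325, running product = 0.0079
Product of (1-R_i) = 0.0079
R_sys = 1 - 0.0079 = 0.9921

0.9921


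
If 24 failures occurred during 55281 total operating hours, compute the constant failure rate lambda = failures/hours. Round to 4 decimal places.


failures = 24
total_hours = 55281
lambda = 24 / 55281
lambda = 0.0004

0.0004


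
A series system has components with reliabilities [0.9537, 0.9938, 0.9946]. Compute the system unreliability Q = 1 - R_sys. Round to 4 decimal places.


Components: [0.9537, 0.9938, 0.9946]
After component 1: product = 0.9537
After component 2: product = 0.9478
After component 3: product = 0.9427
R_sys = 0.9427
Q = 1 - 0.9427 = 0.0573

0.0573


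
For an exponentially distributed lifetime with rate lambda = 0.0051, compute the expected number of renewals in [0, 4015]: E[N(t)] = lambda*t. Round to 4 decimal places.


lambda = 0.0051
t = 4015
E[N(t)] = lambda * t
E[N(t)] = 0.0051 * 4015
E[N(t)] = 20.4765

20.4765


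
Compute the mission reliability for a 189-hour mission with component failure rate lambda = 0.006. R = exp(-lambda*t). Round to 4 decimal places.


lambda = 0.006
mission_time = 189
lambda * t = 0.006 * 189 = 1.134
R = exp(-1.134)
R = 0.3217

0.3217


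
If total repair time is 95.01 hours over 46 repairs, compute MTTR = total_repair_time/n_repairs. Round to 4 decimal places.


total_repair_time = 95.01
n_repairs = 46
MTTR = 95.01 / 46
MTTR = 2.0654

2.0654


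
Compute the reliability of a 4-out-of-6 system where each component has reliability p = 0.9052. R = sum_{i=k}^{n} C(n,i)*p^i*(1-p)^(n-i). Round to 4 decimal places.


k = 4, n = 6, p = 0.9052
i=4: C(6,4)=15 * 0.9052^4 * 0.0948^2 = 0.0905
i=5: C(6,5)=6 * 0.9052^5 * 0.0948^1 = 0.3457
i=6: C(6,6)=1 * 0.9052^6 * 0.0948^0 = 0.5501
R = sum of terms = 0.9863

0.9863


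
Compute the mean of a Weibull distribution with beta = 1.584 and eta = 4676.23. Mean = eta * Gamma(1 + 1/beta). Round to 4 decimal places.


beta = 1.584, eta = 4676.23
1/beta = 0.6313
1 + 1/beta = 1.6313
Gamma(1.6313) = 0.8974
Mean = 4676.23 * 0.8974
Mean = 4196.5581

4196.5581


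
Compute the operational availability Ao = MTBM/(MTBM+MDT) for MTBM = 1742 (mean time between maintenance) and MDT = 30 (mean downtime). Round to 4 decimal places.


MTBM = 1742
MDT = 30
MTBM + MDT = 1772
Ao = 1742 / 1772
Ao = 0.9831

0.9831


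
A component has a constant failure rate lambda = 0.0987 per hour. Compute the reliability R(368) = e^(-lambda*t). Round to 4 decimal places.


lambda = 0.0987
t = 368
lambda * t = 36.3216
R(t) = e^(-36.3216)
R(t) = 0.0

0.0


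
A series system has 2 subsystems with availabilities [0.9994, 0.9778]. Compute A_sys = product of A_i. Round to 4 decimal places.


Subsystems: [0.9994, 0.9778]
After subsystem 1 (A=0.9994): product = 0.9994
After subsystem 2 (A=0.9778): product = 0.9772
A_sys = 0.9772

0.9772


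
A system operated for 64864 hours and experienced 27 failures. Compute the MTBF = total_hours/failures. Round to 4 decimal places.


total_hours = 64864
failures = 27
MTBF = 64864 / 27
MTBF = 2402.3704

2402.3704


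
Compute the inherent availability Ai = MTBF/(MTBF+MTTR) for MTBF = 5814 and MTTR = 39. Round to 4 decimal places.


MTBF = 5814
MTTR = 39
MTBF + MTTR = 5853
Ai = 5814 / 5853
Ai = 0.9933

0.9933


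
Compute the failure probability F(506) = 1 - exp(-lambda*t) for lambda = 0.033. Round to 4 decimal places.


lambda = 0.033, t = 506
lambda * t = 16.698
exp(-16.698) = 0.0
F(t) = 1 - 0.0
F(t) = 1.0

1.0


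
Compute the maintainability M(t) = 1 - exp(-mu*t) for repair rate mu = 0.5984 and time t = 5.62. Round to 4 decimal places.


mu = 0.5984, t = 5.62
mu * t = 0.5984 * 5.62 = 3.363
exp(-3.363) = 0.0346
M(t) = 1 - 0.0346
M(t) = 0.9654

0.9654


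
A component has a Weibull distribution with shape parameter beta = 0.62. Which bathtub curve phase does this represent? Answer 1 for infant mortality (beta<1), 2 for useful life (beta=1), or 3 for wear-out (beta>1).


beta = 0.62
Compare beta to 1:
beta < 1 => infant mortality (phase 1)
beta = 1 => useful life (phase 2)
beta > 1 => wear-out (phase 3)
Since beta = 0.62, this is infant mortality (decreasing failure rate)
Phase = 1

1


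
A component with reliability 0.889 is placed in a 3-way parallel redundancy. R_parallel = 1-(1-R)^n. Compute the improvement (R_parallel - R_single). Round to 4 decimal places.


R_single = 0.889, n = 3
1 - R_single = 0.111
(1 - R_single)^n = 0.111^3 = 0.0014
R_parallel = 1 - 0.0014 = 0.9986
Improvement = 0.9986 - 0.889
Improvement = 0.1096

0.1096


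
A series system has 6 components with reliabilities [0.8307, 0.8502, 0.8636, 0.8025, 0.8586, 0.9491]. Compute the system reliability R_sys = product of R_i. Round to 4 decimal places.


Components: [0.8307, 0.8502, 0.8636, 0.8025, 0.8586, 0.9491]
After component 1 (R=0.8307): product = 0.8307
After component 2 (R=0.8502): product = 0.7063
After component 3 (R=0.8636): product = 0.6099
After component 4 (R=0.8025): product = 0.4895
After component 5 (R=0.8586): product = 0.4203
After component 6 (R=0.9491): product = 0.3989
R_sys = 0.3989

0.3989


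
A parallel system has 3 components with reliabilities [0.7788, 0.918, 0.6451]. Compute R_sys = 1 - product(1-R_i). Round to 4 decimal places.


Components: [0.7788, 0.918, 0.6451]
(1 - 0.7788) = 0.2212, running product = 0.2212
(1 - 0.918) = 0.082, running product = 0.0181
(1 - 0.6451) = 0.3549, running product = 0.0064
Product of (1-R_i) = 0.0064
R_sys = 1 - 0.0064 = 0.9936

0.9936


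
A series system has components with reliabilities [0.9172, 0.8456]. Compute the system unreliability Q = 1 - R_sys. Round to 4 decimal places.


Components: [0.9172, 0.8456]
After component 1: product = 0.9172
After component 2: product = 0.7756
R_sys = 0.7756
Q = 1 - 0.7756 = 0.2244

0.2244


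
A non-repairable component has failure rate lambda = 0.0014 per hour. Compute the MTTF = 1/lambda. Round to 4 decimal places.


lambda = 0.0014
MTTF = 1 / 0.0014
MTTF = 714.2857

714.2857


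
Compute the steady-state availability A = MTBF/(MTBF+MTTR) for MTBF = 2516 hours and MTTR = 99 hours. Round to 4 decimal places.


MTBF = 2516
MTTR = 99
MTBF + MTTR = 2615
A = 2516 / 2615
A = 0.9621

0.9621


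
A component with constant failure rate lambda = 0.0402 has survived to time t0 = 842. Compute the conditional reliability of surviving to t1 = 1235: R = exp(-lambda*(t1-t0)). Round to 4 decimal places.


lambda = 0.0402
t0 = 842, t1 = 1235
t1 - t0 = 393
lambda * (t1-t0) = 0.0402 * 393 = 15.7986
R = exp(-15.7986)
R = 0.0

0.0


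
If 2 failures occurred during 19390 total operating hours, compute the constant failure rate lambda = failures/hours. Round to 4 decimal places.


failures = 2
total_hours = 19390
lambda = 2 / 19390
lambda = 0.0001

0.0001


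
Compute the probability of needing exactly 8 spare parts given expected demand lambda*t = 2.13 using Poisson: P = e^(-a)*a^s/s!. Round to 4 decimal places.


a = 2.13, s = 8
e^(-a) = e^(-2.13) = 0.1188
a^s = 2.13^8 = 423.6789
s! = 40320
P = 0.1188 * 423.6789 / 40320
P = 0.0012

0.0012


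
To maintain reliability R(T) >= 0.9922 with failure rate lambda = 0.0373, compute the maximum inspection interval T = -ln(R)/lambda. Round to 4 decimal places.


R_target = 0.9922
lambda = 0.0373
-ln(0.9922) = 0.0078
T = 0.0078 / 0.0373
T = 0.2099

0.2099


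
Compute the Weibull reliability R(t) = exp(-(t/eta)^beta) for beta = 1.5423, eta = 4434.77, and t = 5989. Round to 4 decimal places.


beta = 1.5423, eta = 4434.77, t = 5989
t/eta = 5989 / 4434.77 = 1.3505
(t/eta)^beta = 1.3505^1.5423 = 1.5894
R(t) = exp(-1.5894)
R(t) = 0.204

0.204


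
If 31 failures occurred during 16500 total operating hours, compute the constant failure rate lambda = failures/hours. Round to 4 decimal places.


failures = 31
total_hours = 16500
lambda = 31 / 16500
lambda = 0.0019

0.0019


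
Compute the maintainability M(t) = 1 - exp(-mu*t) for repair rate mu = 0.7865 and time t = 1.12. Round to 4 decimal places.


mu = 0.7865, t = 1.12
mu * t = 0.7865 * 1.12 = 0.8809
exp(-0.8809) = 0.4144
M(t) = 1 - 0.4144
M(t) = 0.5856

0.5856


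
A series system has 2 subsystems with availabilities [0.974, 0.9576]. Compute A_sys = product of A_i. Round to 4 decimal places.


Subsystems: [0.974, 0.9576]
After subsystem 1 (A=0.974): product = 0.974
After subsystem 2 (A=0.9576): product = 0.9327
A_sys = 0.9327

0.9327


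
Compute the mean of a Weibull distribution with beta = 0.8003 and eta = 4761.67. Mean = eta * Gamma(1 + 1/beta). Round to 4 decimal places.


beta = 0.8003, eta = 4761.67
1/beta = 1.2495
1 + 1/beta = 2.2495
Gamma(2.2495) = 1.1327
Mean = 4761.67 * 1.1327
Mean = 5393.54

5393.54


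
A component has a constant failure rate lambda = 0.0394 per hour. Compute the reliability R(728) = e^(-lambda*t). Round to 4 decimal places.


lambda = 0.0394
t = 728
lambda * t = 28.6832
R(t) = e^(-28.6832)
R(t) = 0.0

0.0


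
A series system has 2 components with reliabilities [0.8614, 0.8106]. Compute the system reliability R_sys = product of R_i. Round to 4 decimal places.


Components: [0.8614, 0.8106]
After component 1 (R=0.8614): product = 0.8614
After component 2 (R=0.8106): product = 0.6983
R_sys = 0.6983

0.6983


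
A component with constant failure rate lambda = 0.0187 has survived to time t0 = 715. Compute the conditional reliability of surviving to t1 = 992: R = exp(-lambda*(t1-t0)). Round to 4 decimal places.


lambda = 0.0187
t0 = 715, t1 = 992
t1 - t0 = 277
lambda * (t1-t0) = 0.0187 * 277 = 5.1799
R = exp(-5.1799)
R = 0.0056

0.0056


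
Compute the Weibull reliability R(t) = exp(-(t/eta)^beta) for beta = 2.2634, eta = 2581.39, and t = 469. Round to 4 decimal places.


beta = 2.2634, eta = 2581.39, t = 469
t/eta = 469 / 2581.39 = 0.1817
(t/eta)^beta = 0.1817^2.2634 = 0.0211
R(t) = exp(-0.0211)
R(t) = 0.9792

0.9792


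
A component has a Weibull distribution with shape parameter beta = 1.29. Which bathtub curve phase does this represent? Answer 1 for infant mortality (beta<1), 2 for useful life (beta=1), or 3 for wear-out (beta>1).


beta = 1.29
Compare beta to 1:
beta < 1 => infant mortality (phase 1)
beta = 1 => useful life (phase 2)
beta > 1 => wear-out (phase 3)
Since beta = 1.29, this is wear-out (increasing failure rate)
Phase = 3

3


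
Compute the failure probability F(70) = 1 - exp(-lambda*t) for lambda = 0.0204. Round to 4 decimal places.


lambda = 0.0204, t = 70
lambda * t = 1.428
exp(-1.428) = 0.2398
F(t) = 1 - 0.2398
F(t) = 0.7602

0.7602


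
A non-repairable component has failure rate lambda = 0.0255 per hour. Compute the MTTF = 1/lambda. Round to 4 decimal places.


lambda = 0.0255
MTTF = 1 / 0.0255
MTTF = 39.2157

39.2157


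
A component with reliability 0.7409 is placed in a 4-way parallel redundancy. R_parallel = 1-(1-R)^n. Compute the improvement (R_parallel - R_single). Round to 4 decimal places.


R_single = 0.7409, n = 4
1 - R_single = 0.2591
(1 - R_single)^n = 0.2591^4 = 0.0045
R_parallel = 1 - 0.0045 = 0.9955
Improvement = 0.9955 - 0.7409
Improvement = 0.2546

0.2546


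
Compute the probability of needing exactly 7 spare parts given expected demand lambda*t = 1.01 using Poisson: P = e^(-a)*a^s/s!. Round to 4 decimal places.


a = 1.01, s = 7
e^(-a) = e^(-1.01) = 0.3642
a^s = 1.01^7 = 1.0721
s! = 5040
P = 0.3642 * 1.0721 / 5040
P = 0.0001

0.0001


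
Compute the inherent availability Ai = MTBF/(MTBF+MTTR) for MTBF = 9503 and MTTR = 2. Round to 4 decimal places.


MTBF = 9503
MTTR = 2
MTBF + MTTR = 9505
Ai = 9503 / 9505
Ai = 0.9998

0.9998


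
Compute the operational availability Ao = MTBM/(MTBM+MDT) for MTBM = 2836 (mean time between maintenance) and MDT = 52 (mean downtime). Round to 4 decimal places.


MTBM = 2836
MDT = 52
MTBM + MDT = 2888
Ao = 2836 / 2888
Ao = 0.982

0.982


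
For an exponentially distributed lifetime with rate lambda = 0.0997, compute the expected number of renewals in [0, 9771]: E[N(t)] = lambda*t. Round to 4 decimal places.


lambda = 0.0997
t = 9771
E[N(t)] = lambda * t
E[N(t)] = 0.0997 * 9771
E[N(t)] = 974.1687

974.1687


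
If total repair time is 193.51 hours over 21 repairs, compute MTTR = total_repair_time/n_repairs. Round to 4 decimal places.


total_repair_time = 193.51
n_repairs = 21
MTTR = 193.51 / 21
MTTR = 9.2148

9.2148


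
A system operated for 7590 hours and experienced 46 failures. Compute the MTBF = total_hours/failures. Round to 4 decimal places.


total_hours = 7590
failures = 46
MTBF = 7590 / 46
MTBF = 165.0

165.0


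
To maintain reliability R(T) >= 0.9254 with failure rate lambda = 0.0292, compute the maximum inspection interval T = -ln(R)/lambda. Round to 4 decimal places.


R_target = 0.9254
lambda = 0.0292
-ln(0.9254) = 0.0775
T = 0.0775 / 0.0292
T = 2.6551

2.6551


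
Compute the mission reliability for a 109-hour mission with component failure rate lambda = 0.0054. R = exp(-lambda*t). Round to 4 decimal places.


lambda = 0.0054
mission_time = 109
lambda * t = 0.0054 * 109 = 0.5886
R = exp(-0.5886)
R = 0.5551

0.5551


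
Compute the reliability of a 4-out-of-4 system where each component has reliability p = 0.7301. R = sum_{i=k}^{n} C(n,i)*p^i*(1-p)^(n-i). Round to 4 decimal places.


k = 4, n = 4, p = 0.7301
i=4: C(4,4)=1 * 0.7301^4 * 0.2699^0 = 0.2841
R = sum of terms = 0.2841

0.2841


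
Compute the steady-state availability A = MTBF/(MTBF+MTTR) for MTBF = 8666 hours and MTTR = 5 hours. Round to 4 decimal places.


MTBF = 8666
MTTR = 5
MTBF + MTTR = 8671
A = 8666 / 8671
A = 0.9994

0.9994


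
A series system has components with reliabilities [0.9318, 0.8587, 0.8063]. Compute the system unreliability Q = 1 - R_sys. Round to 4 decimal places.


Components: [0.9318, 0.8587, 0.8063]
After component 1: product = 0.9318
After component 2: product = 0.8001
After component 3: product = 0.6452
R_sys = 0.6452
Q = 1 - 0.6452 = 0.3548

0.3548


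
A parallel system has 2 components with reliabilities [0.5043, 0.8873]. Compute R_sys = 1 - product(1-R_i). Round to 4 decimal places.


Components: [0.5043, 0.8873]
(1 - 0.5043) = 0.4957, running product = 0.4957
(1 - 0.8873) = 0.1127, running product = 0.0559
Product of (1-R_i) = 0.0559
R_sys = 1 - 0.0559 = 0.9441

0.9441


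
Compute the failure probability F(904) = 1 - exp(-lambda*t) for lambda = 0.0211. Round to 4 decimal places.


lambda = 0.0211, t = 904
lambda * t = 19.0744
exp(-19.0744) = 0.0
F(t) = 1 - 0.0
F(t) = 1.0

1.0


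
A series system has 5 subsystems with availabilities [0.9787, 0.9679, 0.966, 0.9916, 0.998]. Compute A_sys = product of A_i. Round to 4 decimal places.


Subsystems: [0.9787, 0.9679, 0.966, 0.9916, 0.998]
After subsystem 1 (A=0.9787): product = 0.9787
After subsystem 2 (A=0.9679): product = 0.9473
After subsystem 3 (A=0.966): product = 0.9151
After subsystem 4 (A=0.9916): product = 0.9074
After subsystem 5 (A=0.998): product = 0.9056
A_sys = 0.9056

0.9056


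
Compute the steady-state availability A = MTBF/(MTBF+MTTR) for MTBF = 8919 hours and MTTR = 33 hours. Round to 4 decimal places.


MTBF = 8919
MTTR = 33
MTBF + MTTR = 8952
A = 8919 / 8952
A = 0.9963

0.9963


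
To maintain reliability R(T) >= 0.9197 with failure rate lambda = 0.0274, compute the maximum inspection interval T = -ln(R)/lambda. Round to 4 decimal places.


R_target = 0.9197
lambda = 0.0274
-ln(0.9197) = 0.0837
T = 0.0837 / 0.0274
T = 3.055

3.055


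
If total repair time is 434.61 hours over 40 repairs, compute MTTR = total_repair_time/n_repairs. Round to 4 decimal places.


total_repair_time = 434.61
n_repairs = 40
MTTR = 434.61 / 40
MTTR = 10.8652

10.8652


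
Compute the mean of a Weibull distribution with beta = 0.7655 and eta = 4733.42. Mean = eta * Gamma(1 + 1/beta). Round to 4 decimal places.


beta = 0.7655, eta = 4733.42
1/beta = 1.3063
1 + 1/beta = 2.3063
Gamma(2.3063) = 1.1712
Mean = 4733.42 * 1.1712
Mean = 5543.6327

5543.6327


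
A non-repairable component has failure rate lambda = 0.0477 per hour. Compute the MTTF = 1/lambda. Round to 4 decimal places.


lambda = 0.0477
MTTF = 1 / 0.0477
MTTF = 20.9644

20.9644


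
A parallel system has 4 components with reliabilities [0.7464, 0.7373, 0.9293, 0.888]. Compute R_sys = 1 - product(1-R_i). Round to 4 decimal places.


Components: [0.7464, 0.7373, 0.9293, 0.888]
(1 - 0.7464) = 0.2536, running product = 0.2536
(1 - 0.7373) = 0.2627, running product = 0.0666
(1 - 0.9293) = 0.0707, running product = 0.0047
(1 - 0.888) = 0.112, running product = 0.0005
Product of (1-R_i) = 0.0005
R_sys = 1 - 0.0005 = 0.9995

0.9995


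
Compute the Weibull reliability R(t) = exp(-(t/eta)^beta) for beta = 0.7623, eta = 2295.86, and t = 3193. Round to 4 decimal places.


beta = 0.7623, eta = 2295.86, t = 3193
t/eta = 3193 / 2295.86 = 1.3908
(t/eta)^beta = 1.3908^0.7623 = 1.2859
R(t) = exp(-1.2859)
R(t) = 0.2764

0.2764


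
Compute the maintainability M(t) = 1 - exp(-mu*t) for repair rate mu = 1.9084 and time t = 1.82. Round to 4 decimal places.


mu = 1.9084, t = 1.82
mu * t = 1.9084 * 1.82 = 3.4733
exp(-3.4733) = 0.031
M(t) = 1 - 0.031
M(t) = 0.969

0.969


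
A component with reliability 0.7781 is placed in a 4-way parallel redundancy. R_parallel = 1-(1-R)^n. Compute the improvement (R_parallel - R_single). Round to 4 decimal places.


R_single = 0.7781, n = 4
1 - R_single = 0.2219
(1 - R_single)^n = 0.2219^4 = 0.0024
R_parallel = 1 - 0.0024 = 0.9976
Improvement = 0.9976 - 0.7781
Improvement = 0.2195

0.2195


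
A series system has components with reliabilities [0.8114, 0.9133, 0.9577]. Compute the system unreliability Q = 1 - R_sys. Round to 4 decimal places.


Components: [0.8114, 0.9133, 0.9577]
After component 1: product = 0.8114
After component 2: product = 0.7411
After component 3: product = 0.7097
R_sys = 0.7097
Q = 1 - 0.7097 = 0.2903

0.2903


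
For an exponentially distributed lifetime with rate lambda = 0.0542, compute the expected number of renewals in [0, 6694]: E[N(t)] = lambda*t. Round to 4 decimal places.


lambda = 0.0542
t = 6694
E[N(t)] = lambda * t
E[N(t)] = 0.0542 * 6694
E[N(t)] = 362.8148

362.8148


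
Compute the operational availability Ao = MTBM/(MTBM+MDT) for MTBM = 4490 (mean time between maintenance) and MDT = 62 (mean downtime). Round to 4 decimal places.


MTBM = 4490
MDT = 62
MTBM + MDT = 4552
Ao = 4490 / 4552
Ao = 0.9864

0.9864


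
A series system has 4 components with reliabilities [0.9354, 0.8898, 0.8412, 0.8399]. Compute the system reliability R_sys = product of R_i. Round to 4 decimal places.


Components: [0.9354, 0.8898, 0.8412, 0.8399]
After component 1 (R=0.9354): product = 0.9354
After component 2 (R=0.8898): product = 0.8323
After component 3 (R=0.8412): product = 0.7001
After component 4 (R=0.8399): product = 0.5881
R_sys = 0.5881

0.5881


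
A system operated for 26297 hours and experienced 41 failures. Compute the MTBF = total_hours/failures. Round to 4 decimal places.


total_hours = 26297
failures = 41
MTBF = 26297 / 41
MTBF = 641.3902

641.3902


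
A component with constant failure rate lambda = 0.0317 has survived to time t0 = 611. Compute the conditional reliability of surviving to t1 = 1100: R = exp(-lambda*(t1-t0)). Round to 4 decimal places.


lambda = 0.0317
t0 = 611, t1 = 1100
t1 - t0 = 489
lambda * (t1-t0) = 0.0317 * 489 = 15.5013
R = exp(-15.5013)
R = 0.0

0.0


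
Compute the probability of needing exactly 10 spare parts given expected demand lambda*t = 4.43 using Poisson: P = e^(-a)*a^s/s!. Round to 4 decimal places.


a = 4.43, s = 10
e^(-a) = e^(-4.43) = 0.0119
a^s = 4.43^10 = 2910966.8667
s! = 3628800
P = 0.0119 * 2910966.8667 / 3628800
P = 0.0096

0.0096


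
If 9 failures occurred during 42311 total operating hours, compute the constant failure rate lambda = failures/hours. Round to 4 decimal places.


failures = 9
total_hours = 42311
lambda = 9 / 42311
lambda = 0.0002

0.0002
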